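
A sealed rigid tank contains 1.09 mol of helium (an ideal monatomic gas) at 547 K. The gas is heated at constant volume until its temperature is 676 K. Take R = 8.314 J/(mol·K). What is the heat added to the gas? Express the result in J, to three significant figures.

Constant volume ⇒ W = 0, so Q = ΔU = nCᵥΔT with Cᵥ = 3R/2 = 12.47 J/(mol·K).
ΔU = (1.09)(12.47)(676 − 547) = 1754 J.

Q ≈ 1750 J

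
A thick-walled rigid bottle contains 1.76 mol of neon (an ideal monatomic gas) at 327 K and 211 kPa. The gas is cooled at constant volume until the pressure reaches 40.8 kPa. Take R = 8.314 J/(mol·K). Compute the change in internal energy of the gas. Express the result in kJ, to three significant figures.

ΔU ≈ -5.79 kJ

Constant volume ⇒ W = 0, so Q = ΔU = nCᵥΔT with Cᵥ = 3R/2 = 12.47 J/(mol·K).
At constant V, T₂/T₁ = P₂/P₁ ⇒ ΔT = T₁(P₂/P₁ − 1) = 327·(40.8/211 − 1) = -263.8 K.
ΔU = (1.76)(12.47)(-263.8) = -5789 J.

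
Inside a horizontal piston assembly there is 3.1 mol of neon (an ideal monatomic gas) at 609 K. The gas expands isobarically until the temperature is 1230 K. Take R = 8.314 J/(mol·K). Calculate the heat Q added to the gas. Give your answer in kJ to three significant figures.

Isobaric: W = nRΔT = (3.1)(8.314)(621) = 16005 J.
ΔU = nCᵥΔT with Cᵥ = 3R/2: ΔU = (3.1)(12.47)(621) = 24008 J.
Q = ΔU + W = 24008 + 16005 = 40013 J.

Q ≈ 40.0 kJ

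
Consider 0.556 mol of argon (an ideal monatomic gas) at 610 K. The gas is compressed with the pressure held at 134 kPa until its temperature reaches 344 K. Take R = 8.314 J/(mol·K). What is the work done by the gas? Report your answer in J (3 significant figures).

W ≈ -1230 J

Isobaric: W = P ΔV = nR ΔT.
W = (0.556)(8.314)(344 − 610) = -1230 J.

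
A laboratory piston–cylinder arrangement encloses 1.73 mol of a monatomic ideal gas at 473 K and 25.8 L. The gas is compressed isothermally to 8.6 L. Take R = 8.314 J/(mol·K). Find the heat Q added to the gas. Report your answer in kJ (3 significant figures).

Isothermal ⇒ ΔU = 0, so Q = W = nRT ln(V₂/V₁).
Q = (1.73)(8.314)(473) ln(8.6/25.8) = 6803 × -1.099 = -7474 J.

Q ≈ -7.47 kJ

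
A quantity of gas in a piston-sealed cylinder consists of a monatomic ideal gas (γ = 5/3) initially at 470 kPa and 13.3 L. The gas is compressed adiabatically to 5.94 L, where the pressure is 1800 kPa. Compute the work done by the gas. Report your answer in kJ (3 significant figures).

W ≈ -6.66 kJ

Adiabatic: W = (P₁V₁ − P₂V₂)/(γ − 1) with γ = 5/3.
P₁V₁ = 6251 J, P₂V₂ = 10692 J.
W = (6251 − 10692) / 0.6667 = -6661 J.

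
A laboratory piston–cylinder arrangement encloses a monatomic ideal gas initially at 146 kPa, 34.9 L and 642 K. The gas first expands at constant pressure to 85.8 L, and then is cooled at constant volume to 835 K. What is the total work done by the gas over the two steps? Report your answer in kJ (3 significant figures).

Step 1 (isobaric): W = PΔV = (146 kPa)(85.8 − 34.9 L) = 7431 J.
Step 2 (isochoric): W = 0 (constant volume).
W_total = 7431 + 0 = 7431 J.

W_total ≈ 7.43 kJ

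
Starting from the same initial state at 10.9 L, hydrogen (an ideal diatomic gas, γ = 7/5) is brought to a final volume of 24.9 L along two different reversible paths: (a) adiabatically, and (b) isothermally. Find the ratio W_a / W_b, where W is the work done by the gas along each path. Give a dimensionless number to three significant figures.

W_a / W_b ≈ 0.852

Path (a) adiabatic: W = P₁V₁(1 − (V₁/V₂)^(γ−1))/(γ−1) → W_a/(P₁V₁) = 0.7035.
Path (b) isothermal: W = P₁V₁ ln(V₂/V₁) → W_b/(P₁V₁) = 0.8261.
W_a / W_b = 0.7035 / 0.8261 = 0.8516.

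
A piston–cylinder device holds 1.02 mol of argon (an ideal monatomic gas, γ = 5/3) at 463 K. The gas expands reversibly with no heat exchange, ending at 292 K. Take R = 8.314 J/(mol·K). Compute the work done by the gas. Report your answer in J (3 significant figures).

Adiabatic ⇒ Q = 0, so W_by = −ΔU = nCᵥ(T₁ − T₂).
Cᵥ = 3R/2 = 12.47 J/(mol·K).
W = (1.02)(12.47)(463 − 292) = 2175 J.

W ≈ 2180 J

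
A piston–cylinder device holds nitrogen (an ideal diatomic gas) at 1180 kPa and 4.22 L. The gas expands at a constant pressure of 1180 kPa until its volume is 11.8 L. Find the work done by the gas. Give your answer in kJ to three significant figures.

Isobaric: W = P ΔV.
W = (1180 kPa)(11.8 − 4.22 L) = (1180)(7.58) = 8944 J.

W ≈ 8.94 kJ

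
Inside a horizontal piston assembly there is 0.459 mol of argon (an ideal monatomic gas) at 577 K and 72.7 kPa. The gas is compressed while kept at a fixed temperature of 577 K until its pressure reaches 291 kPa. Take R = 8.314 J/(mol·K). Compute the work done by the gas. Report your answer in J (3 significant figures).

W ≈ -3050 J

Isothermal process: W = nRT ln(V₂/V₁) = nRT ln(P₁/P₂).
W = (0.459)(8.314)(577) × ln(72.7/291)
  = 2202 × ln(0.2498) = 2202 × -1.387
W_by_gas = -3054 J.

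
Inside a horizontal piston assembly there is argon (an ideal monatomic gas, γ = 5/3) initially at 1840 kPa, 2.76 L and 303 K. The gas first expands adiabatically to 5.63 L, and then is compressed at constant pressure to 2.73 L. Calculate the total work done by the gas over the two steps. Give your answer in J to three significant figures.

W_total ≈ 1260 J

Step 1 (adiabatic): W = (P₁V₁ − P₂V₂)/(γ−1) = (5078 − 3157)/0.667 = 2882 J.
After step 1: P = 560.8 kPa, V = 5.63 L, T = 188.4 K.
Step 2 (isobaric): W = PΔV = (560.8 kPa)(2.73 − 5.63 L) = -1626 J.
W_total = 2882 − 1626 = 1255 J.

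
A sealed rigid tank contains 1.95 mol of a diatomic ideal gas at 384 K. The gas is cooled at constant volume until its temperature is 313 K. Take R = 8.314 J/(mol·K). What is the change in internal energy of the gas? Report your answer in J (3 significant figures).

Constant volume ⇒ W = 0, so Q = ΔU = nCᵥΔT with Cᵥ = 5R/2 = 20.79 J/(mol·K).
ΔU = (1.95)(20.79)(313 − 384) = -2878 J.

ΔU ≈ -2880 J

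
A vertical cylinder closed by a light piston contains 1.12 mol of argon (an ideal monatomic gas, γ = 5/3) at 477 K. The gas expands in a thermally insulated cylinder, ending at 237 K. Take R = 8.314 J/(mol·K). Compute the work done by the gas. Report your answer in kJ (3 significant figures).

W ≈ 3.35 kJ

Adiabatic ⇒ Q = 0, so W_by = −ΔU = nCᵥ(T₁ − T₂).
Cᵥ = 3R/2 = 12.47 J/(mol·K).
W = (1.12)(12.47)(477 − 237) = 3352 J.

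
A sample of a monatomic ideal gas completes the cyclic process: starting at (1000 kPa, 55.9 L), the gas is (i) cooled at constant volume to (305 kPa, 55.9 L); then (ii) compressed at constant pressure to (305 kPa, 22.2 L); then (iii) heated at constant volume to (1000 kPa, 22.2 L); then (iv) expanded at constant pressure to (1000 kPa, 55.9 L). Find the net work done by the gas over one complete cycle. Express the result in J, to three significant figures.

W_net ≈ 23400 J

Constant-volume legs do no work.
W(ii) = (305)(22.2 − 55.9) = -10278 J; W(iv) = (1000)(55.9 − 22.2) = 33700 J.
W_net = -10278 + 33700 = 23422 J (the clockwise enclosed area).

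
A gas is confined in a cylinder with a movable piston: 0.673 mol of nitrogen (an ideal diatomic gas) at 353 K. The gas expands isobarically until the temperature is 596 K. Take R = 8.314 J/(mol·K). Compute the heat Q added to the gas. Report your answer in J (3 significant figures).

Q ≈ 4760 J

Isobaric: W = nRΔT = (0.673)(8.314)(243) = 1360 J.
ΔU = nCᵥΔT with Cᵥ = 5R/2: ΔU = (0.673)(20.79)(243) = 3399 J.
Q = ΔU + W = 3399 + 1360 = 4759 J.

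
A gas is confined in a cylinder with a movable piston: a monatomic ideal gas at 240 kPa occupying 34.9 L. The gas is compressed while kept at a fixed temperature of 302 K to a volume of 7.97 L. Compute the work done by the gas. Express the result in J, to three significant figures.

W ≈ -12400 J

Isothermal: W = nRT ln(V₂/V₁) = P₁V₁ ln(V₂/V₁).
P₁V₁ = (240 kPa)(34.9 L) = 8376 J.
W = 8376 × ln(7.97/34.9) = 8376 × -1.477
W_by_gas = -12370 J.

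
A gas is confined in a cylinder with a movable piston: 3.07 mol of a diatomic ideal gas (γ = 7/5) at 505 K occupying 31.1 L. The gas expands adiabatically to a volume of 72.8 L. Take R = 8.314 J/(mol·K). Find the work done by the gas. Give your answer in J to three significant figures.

Adiabatic: TV^(γ−1) = const with γ = 7/5.
T₂ = T₁ (V₁/V₂)^(γ−1) = 505 × (31.1/72.8)^0.4 = 505 × 0.7116 = 359.4 K.
W_by = nCᵥ(T₁ − T₂) = (3.07)(20.79)(505 − 359.4) = 9293 J.

W ≈ 9290 J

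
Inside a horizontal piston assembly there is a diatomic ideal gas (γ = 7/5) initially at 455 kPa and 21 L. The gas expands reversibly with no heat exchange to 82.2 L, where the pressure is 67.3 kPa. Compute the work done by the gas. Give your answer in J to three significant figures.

W ≈ 10100 J

Adiabatic: W = (P₁V₁ − P₂V₂)/(γ − 1) with γ = 7/5.
P₁V₁ = 9555 J, P₂V₂ = 5532 J.
W = (9555 − 5532) / 0.4 = 10057 J.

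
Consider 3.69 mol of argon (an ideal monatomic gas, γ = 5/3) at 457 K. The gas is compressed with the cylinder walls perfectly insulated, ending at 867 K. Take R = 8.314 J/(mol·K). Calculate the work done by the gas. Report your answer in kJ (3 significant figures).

W ≈ -18.9 kJ

Adiabatic ⇒ Q = 0, so W_by = −ΔU = nCᵥ(T₁ − T₂).
Cᵥ = 3R/2 = 12.47 J/(mol·K).
W = (3.69)(12.47)(457 − 867) = -18867 J.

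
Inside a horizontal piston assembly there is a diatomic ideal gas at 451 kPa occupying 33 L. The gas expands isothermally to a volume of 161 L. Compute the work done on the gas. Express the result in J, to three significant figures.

Isothermal: W = nRT ln(V₂/V₁) = P₁V₁ ln(V₂/V₁).
P₁V₁ = (451 kPa)(33 L) = 14883 J.
W = 14883 × ln(161/33) = 14883 × 1.585
W_by_gas = 23588 J; work on gas = −W_by = -23588 J.

W ≈ -23600 J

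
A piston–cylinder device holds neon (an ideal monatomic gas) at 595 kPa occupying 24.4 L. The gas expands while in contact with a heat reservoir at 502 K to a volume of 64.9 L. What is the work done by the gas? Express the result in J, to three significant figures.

Isothermal: W = nRT ln(V₂/V₁) = P₁V₁ ln(V₂/V₁).
P₁V₁ = (595 kPa)(24.4 L) = 14518 J.
W = 14518 × ln(64.9/24.4) = 14518 × 0.9783
W_by_gas = 14202 J.

W ≈ 14200 J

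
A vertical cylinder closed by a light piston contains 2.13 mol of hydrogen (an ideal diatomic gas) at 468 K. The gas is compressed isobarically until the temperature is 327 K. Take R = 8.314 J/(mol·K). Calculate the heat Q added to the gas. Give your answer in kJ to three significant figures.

Q ≈ -8.74 kJ

Isobaric: W = nRΔT = (2.13)(8.314)(-141) = -2497 J.
ΔU = nCᵥΔT with Cᵥ = 5R/2: ΔU = (2.13)(20.79)(-141) = -6242 J.
Q = ΔU + W = -6242 − 2497 = -8739 J.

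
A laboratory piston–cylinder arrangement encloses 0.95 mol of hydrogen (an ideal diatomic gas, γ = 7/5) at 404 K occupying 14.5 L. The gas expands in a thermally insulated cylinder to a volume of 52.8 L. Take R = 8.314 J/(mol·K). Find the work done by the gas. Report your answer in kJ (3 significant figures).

Adiabatic: TV^(γ−1) = const with γ = 7/5.
T₂ = T₁ (V₁/V₂)^(γ−1) = 404 × (14.5/52.8)^0.4 = 404 × 0.5963 = 240.9 K.
W_by = nCᵥ(T₁ − T₂) = (0.95)(20.79)(404 − 240.9) = 3220 J.

W ≈ 3.22 kJ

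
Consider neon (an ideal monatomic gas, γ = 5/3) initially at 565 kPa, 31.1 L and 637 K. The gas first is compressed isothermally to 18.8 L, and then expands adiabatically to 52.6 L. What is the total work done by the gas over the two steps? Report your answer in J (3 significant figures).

W_total ≈ 4240 J

Step 1 (isothermal): W = P₁V₁ ln(V₂/V₁) = (17572) ln(18.8/31.1) = -8845 J.
After step 1: P = 934.7 kPa, V = 18.8 L, T = 637 K.
Step 2 (adiabatic): W = (P₁V₁ − P₂V₂)/(γ−1) = (17572 − 8850)/0.667 = 13083 J.
W_total = -8845 + 13083 = 4238 J.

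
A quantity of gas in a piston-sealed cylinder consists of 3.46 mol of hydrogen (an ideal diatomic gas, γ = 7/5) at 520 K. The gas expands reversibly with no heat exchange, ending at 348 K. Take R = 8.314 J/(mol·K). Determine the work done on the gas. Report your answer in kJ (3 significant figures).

Adiabatic ⇒ Q = 0, so W_by = −ΔU = nCᵥ(T₁ − T₂).
Cᵥ = 5R/2 = 20.79 J/(mol·K).
W = (3.46)(20.79)(520 − 348) = 12370 J.
Work on gas = −W_by = -12370 J.

W ≈ -12.4 kJ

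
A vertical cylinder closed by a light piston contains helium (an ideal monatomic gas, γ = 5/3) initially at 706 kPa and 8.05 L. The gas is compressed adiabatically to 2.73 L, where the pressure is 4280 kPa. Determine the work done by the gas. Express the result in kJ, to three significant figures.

W ≈ -9.00 kJ

Adiabatic: W = (P₁V₁ − P₂V₂)/(γ − 1) with γ = 5/3.
P₁V₁ = 5683 J, P₂V₂ = 11684 J.
W = (5683 − 11684) / 0.6667 = -9002 J.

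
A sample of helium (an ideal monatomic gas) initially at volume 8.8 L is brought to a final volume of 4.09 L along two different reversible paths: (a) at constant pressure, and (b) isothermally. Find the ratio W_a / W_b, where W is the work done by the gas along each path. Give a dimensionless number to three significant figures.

W_a / W_b ≈ 0.699

Path (a) isobaric: W = P₁(V₂ − V₁) → W_a/(P₁V₁) = -0.5352.
Path (b) isothermal: W = P₁V₁ ln(V₂/V₁) → W_b/(P₁V₁) = -0.7662.
W_a / W_b = -0.5352 / -0.7662 = 0.6985.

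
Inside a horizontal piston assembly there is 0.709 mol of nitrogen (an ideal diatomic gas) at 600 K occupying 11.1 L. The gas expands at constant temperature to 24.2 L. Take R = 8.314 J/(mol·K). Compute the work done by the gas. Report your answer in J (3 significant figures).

W ≈ 2760 J

Isothermal: W = nRT ln(V₂/V₁).
W = (0.709)(8.314)(600) × ln(24.2/11.1)
  = 3537 × 0.7794
W_by_gas = 2757 J.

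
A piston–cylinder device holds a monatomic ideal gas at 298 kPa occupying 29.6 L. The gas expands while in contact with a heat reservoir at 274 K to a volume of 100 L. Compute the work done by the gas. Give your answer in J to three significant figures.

W ≈ 10700 J

Isothermal: W = nRT ln(V₂/V₁) = P₁V₁ ln(V₂/V₁).
P₁V₁ = (298 kPa)(29.6 L) = 8821 J.
W = 8821 × ln(100/29.6) = 8821 × 1.217
W_by_gas = 10738 J.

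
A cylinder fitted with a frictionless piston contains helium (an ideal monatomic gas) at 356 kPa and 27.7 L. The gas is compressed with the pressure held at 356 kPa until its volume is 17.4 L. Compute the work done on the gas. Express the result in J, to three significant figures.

Isobaric: W = P ΔV.
W = (356 kPa)(17.4 − 27.7 L) = (356)(-10.3) = -3667 J.
Work on gas = −W_by = 3667 J.

W ≈ 3670 J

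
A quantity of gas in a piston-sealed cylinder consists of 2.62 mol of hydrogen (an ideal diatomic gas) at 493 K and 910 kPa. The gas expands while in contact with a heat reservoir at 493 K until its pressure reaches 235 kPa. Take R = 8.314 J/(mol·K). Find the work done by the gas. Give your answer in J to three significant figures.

Isothermal process: W = nRT ln(V₂/V₁) = nRT ln(P₁/P₂).
W = (2.62)(8.314)(493) × ln(910/235)
  = 10739 × ln(3.872) = 10739 × 1.354
W_by_gas = 14539 J.

W ≈ 14500 J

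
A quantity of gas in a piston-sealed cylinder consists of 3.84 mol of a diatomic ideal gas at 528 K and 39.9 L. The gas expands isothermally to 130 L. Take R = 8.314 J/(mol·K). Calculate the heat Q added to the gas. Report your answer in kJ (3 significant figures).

Q ≈ 19.9 kJ

Isothermal ⇒ ΔU = 0, so Q = W = nRT ln(V₂/V₁).
Q = (3.84)(8.314)(528) ln(130/39.9) = 16857 × 1.181 = 19911 J.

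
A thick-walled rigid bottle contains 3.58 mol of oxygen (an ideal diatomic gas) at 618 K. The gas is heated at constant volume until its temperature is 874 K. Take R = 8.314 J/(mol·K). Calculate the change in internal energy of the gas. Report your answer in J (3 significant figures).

ΔU ≈ 19000 J

Constant volume ⇒ W = 0, so Q = ΔU = nCᵥΔT with Cᵥ = 5R/2 = 20.79 J/(mol·K).
ΔU = (3.58)(20.79)(874 − 618) = 19049 J.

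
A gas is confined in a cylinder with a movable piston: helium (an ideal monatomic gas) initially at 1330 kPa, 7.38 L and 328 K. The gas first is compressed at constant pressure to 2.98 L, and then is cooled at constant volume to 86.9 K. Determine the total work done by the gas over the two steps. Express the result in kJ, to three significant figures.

W_total ≈ -5.85 kJ

Step 1 (isobaric): W = PΔV = (1330 kPa)(2.98 − 7.38 L) = -5852 J.
Step 2 (isochoric): W = 0 (constant volume).
W_total = -5852 + 0 = -5852 J.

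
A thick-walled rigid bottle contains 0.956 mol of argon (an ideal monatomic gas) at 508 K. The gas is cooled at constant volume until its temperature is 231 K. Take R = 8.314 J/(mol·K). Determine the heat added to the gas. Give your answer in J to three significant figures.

Constant volume ⇒ W = 0, so Q = ΔU = nCᵥΔT with Cᵥ = 3R/2 = 12.47 J/(mol·K).
ΔU = (0.956)(12.47)(231 − 508) = -3302 J.

Q ≈ -3300 J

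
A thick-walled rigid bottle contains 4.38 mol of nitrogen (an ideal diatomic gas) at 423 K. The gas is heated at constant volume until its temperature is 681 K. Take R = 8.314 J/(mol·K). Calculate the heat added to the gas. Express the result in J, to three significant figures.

Q ≈ 23500 J

Constant volume ⇒ W = 0, so Q = ΔU = nCᵥΔT with Cᵥ = 5R/2 = 20.79 J/(mol·K).
ΔU = (4.38)(20.79)(681 − 423) = 23488 J.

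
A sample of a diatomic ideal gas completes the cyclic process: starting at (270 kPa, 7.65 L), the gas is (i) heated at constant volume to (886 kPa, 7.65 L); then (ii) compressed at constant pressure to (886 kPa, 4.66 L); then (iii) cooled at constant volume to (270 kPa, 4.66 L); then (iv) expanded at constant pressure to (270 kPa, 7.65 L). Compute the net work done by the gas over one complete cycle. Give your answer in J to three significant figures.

Constant-volume legs do no work.
W(ii) = (886)(4.66 − 7.65) = -2649 J; W(iv) = (270)(7.65 − 4.66) = 807.3 J.
W_net = -2649 + 807.3 = -1842 J (the counter-clockwise enclosed area).

W_net ≈ -1840 J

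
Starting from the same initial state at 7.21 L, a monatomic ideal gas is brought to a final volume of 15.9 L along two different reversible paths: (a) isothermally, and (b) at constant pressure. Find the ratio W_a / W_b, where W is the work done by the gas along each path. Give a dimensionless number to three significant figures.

Path (a) isothermal: W = P₁V₁ ln(V₂/V₁) → W_a/(P₁V₁) = 0.7909.
Path (b) isobaric: W = P₁(V₂ − V₁) → W_b/(P₁V₁) = 1.205.
W_a / W_b = 0.7909 / 1.205 = 0.6562.

W_a / W_b ≈ 0.656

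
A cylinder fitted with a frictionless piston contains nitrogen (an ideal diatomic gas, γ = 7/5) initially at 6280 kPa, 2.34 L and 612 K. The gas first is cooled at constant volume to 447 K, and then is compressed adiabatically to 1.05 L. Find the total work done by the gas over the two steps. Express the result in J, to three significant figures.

W_total ≈ -10100 J

Step 1 (isochoric): W = 0 (constant volume).
After step 1: P = 4587 kPa (V unchanged).
Step 2 (adiabatic): W = (P₁V₁ − P₂V₂)/(γ−1) = (10733 − 14789)/0.4 = -10140 J.
W_total = 0 − 10140 = -10140 J.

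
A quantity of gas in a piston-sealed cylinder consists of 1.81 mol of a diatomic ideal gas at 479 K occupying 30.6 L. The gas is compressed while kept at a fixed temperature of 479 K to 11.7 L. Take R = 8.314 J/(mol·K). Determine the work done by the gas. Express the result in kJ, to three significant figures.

Isothermal: W = nRT ln(V₂/V₁).
W = (1.81)(8.314)(479) × ln(11.7/30.6)
  = 7208 × -0.9614
W_by_gas = -6930 J.

W ≈ -6.93 kJ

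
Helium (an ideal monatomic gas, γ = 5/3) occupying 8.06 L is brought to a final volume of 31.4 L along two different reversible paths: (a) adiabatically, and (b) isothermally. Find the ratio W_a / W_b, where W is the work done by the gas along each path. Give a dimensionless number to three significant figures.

W_a / W_b ≈ 0.658

Path (a) adiabatic: W = P₁V₁(1 − (V₁/V₂)^(γ−1))/(γ−1) → W_a/(P₁V₁) = 0.8942.
Path (b) isothermal: W = P₁V₁ ln(V₂/V₁) → W_b/(P₁V₁) = 1.36.
W_a / W_b = 0.8942 / 1.36 = 0.6575.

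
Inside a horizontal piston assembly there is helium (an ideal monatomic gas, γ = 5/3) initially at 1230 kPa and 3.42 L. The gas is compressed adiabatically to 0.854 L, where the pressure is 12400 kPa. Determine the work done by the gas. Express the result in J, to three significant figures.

Adiabatic: W = (P₁V₁ − P₂V₂)/(γ − 1) with γ = 5/3.
P₁V₁ = 4207 J, P₂V₂ = 10590 J.
W = (4207 − 10590) / 0.6667 = -9574 J.

W ≈ -9570 J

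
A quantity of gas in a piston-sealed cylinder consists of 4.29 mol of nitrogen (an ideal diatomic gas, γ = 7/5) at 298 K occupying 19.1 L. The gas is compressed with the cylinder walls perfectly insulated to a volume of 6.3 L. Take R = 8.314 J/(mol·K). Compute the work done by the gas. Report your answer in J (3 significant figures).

Adiabatic: TV^(γ−1) = const with γ = 7/5.
T₂ = T₁ (V₁/V₂)^(γ−1) = 298 × (19.1/6.3)^0.4 = 298 × 1.558 = 464.4 K.
W_by = nCᵥ(T₁ − T₂) = (4.29)(20.79)(298 − 464.4) = -14838 J.

W ≈ -14800 J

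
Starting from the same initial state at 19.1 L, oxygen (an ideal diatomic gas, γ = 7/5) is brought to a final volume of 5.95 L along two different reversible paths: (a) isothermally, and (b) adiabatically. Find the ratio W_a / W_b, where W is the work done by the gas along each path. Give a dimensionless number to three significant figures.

Path (a) isothermal: W = P₁V₁ ln(V₂/V₁) → W_a/(P₁V₁) = -1.166.
Path (b) adiabatic: W = P₁V₁(1 − (V₁/V₂)^(γ−1))/(γ−1) → W_b/(P₁V₁) = -1.486.
W_a / W_b = -1.166 / -1.486 = 0.7848.

W_a / W_b ≈ 0.785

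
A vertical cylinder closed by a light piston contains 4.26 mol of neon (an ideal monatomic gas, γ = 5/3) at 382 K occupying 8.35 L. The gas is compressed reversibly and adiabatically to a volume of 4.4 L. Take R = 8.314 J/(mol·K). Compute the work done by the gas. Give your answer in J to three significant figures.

Adiabatic: TV^(γ−1) = const with γ = 5/3.
T₂ = T₁ (V₁/V₂)^(γ−1) = 382 × (8.35/4.4)^0.667 = 382 × 1.533 = 585.5 K.
W_by = nCᵥ(T₁ − T₂) = (4.26)(12.47)(382 − 585.5) = -10813 J.

W ≈ -10800 J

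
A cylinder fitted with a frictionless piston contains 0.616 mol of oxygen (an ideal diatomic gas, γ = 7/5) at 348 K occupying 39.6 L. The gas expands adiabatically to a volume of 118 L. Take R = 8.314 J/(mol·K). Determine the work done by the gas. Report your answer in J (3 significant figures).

W ≈ 1580 J

Adiabatic: TV^(γ−1) = const with γ = 7/5.
T₂ = T₁ (V₁/V₂)^(γ−1) = 348 × (39.6/118)^0.4 = 348 × 0.6461 = 224.9 K.
W_by = nCᵥ(T₁ − T₂) = (0.616)(20.79)(348 − 224.9) = 1577 J.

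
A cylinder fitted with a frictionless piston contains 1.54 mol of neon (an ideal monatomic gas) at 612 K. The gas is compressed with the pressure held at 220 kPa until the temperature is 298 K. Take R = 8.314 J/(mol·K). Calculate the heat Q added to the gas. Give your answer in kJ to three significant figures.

Isobaric: W = nRΔT = (1.54)(8.314)(-314) = -4020 J.
ΔU = nCᵥΔT with Cᵥ = 3R/2: ΔU = (1.54)(12.47)(-314) = -6030 J.
Q = ΔU + W = -6030 − 4020 = -10051 J.

Q ≈ -10.1 kJ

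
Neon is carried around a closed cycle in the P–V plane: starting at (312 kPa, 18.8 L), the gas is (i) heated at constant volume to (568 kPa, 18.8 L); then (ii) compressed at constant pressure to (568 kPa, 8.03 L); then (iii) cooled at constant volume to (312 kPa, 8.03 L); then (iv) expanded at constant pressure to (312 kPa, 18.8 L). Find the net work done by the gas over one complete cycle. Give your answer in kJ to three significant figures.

Constant-volume legs do no work.
W(ii) = (568)(8.03 − 18.8) = -6117 J; W(iv) = (312)(18.8 − 8.03) = 3360 J.
W_net = -6117 + 3360 = -2757 J (the counter-clockwise enclosed area).

W_net ≈ -2.76 kJ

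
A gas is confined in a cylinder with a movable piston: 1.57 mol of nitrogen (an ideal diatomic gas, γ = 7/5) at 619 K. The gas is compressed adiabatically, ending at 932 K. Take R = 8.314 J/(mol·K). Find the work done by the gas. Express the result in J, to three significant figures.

W ≈ -10200 J

Adiabatic ⇒ Q = 0, so W_by = −ΔU = nCᵥ(T₁ − T₂).
Cᵥ = 5R/2 = 20.79 J/(mol·K).
W = (1.57)(20.79)(619 − 932) = -10214 J.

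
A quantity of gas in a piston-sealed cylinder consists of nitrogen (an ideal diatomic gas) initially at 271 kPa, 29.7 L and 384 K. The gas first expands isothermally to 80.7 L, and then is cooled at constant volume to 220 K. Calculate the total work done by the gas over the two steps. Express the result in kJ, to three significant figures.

Step 1 (isothermal): W = P₁V₁ ln(V₂/V₁) = (8049) ln(80.7/29.7) = 8045 J.
Step 2 (isochoric): W = 0 (constant volume).
W_total = 8045 + 0 = 8045 J.

W_total ≈ 8.05 kJ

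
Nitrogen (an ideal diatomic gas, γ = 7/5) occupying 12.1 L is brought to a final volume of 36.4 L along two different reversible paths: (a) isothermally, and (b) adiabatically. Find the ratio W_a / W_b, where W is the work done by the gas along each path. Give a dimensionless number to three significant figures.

Path (a) isothermal: W = P₁V₁ ln(V₂/V₁) → W_a/(P₁V₁) = 1.101.
Path (b) adiabatic: W = P₁V₁(1 − (V₁/V₂)^(γ−1))/(γ−1) → W_b/(P₁V₁) = 0.8908.
W_a / W_b = 1.101 / 0.8908 = 1.236.

W_a / W_b ≈ 1.24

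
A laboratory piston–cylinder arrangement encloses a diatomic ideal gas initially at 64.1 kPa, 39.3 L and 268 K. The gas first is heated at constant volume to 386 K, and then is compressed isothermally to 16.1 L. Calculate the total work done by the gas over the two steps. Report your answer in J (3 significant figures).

Step 1 (isochoric): W = 0 (constant volume).
After step 1: P = 92.32 kPa (V unchanged).
Step 2 (isothermal): W = P₁V₁ ln(V₂/V₁) = (3628) ln(16.1/39.3) = -3238 J.
W_total = 0 − 3238 = -3238 J.

W_total ≈ -3240 J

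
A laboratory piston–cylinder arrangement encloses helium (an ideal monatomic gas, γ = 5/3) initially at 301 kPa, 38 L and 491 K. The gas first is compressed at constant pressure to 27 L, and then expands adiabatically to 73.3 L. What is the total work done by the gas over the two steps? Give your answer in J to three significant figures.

Step 1 (isobaric): W = PΔV = (301 kPa)(27 − 38 L) = -3311 J.
After step 1: P = 301 kPa, V = 27 L, T = 348.9 K.
Step 2 (adiabatic): W = (P₁V₁ − P₂V₂)/(γ−1) = (8127 − 4176)/0.667 = 5926 J.
W_total = -3311 + 5926 = 2615 J.

W_total ≈ 2620 J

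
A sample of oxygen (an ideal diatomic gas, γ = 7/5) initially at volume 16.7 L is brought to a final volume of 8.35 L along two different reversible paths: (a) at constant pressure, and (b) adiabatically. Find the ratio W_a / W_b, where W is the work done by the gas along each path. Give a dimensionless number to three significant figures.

Path (a) isobaric: W = P₁(V₂ − V₁) → W_a/(P₁V₁) = -0.5.
Path (b) adiabatic: W = P₁V₁(1 − (V₁/V₂)^(γ−1))/(γ−1) → W_b/(P₁V₁) = -0.7988.
W_a / W_b = -0.5 / -0.7988 = 0.626.

W_a / W_b ≈ 0.626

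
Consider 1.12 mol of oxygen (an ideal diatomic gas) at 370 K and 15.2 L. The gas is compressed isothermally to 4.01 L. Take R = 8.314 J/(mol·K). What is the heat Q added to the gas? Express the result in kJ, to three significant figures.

Isothermal ⇒ ΔU = 0, so Q = W = nRT ln(V₂/V₁).
Q = (1.12)(8.314)(370) ln(4.01/15.2) = 3445 × -1.333 = -4591 J.

Q ≈ -4.59 kJ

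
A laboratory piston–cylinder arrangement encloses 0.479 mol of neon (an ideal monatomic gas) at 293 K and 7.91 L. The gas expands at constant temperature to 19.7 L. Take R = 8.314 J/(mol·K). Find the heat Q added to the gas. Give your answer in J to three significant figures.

Q ≈ 1060 J

Isothermal ⇒ ΔU = 0, so Q = W = nRT ln(V₂/V₁).
Q = (0.479)(8.314)(293) ln(19.7/7.91) = 1167 × 0.9125 = 1065 J.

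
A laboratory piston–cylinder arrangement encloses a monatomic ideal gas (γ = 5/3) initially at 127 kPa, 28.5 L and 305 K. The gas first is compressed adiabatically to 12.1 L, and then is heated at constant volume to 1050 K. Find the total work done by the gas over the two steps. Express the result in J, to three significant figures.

Step 1 (adiabatic): W = (P₁V₁ − P₂V₂)/(γ−1) = (3620 − 6407)/0.667 = -4182 J.
Step 2 (isochoric): W = 0 (constant volume).
W_total = -4182 + 0 = -4182 J.

W_total ≈ -4180 J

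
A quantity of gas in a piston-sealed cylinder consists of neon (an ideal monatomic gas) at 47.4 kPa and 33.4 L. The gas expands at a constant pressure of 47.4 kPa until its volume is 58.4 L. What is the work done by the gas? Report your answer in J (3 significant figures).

Isobaric: W = P ΔV.
W = (47.4 kPa)(58.4 − 33.4 L) = (47.4)(25) = 1185 J.

W ≈ 1180 J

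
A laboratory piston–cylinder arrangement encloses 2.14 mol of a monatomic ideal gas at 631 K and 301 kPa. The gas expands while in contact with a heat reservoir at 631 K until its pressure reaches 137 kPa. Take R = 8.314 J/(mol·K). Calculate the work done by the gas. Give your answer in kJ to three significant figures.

W ≈ 8.84 kJ

Isothermal process: W = nRT ln(V₂/V₁) = nRT ln(P₁/P₂).
W = (2.14)(8.314)(631) × ln(301/137)
  = 11227 × ln(2.197) = 11227 × 0.7871
W_by_gas = 8837 J.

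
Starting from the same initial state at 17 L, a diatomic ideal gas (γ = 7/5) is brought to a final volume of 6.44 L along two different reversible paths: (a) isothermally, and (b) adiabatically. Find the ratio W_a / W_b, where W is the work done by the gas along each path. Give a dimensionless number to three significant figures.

Path (a) isothermal: W = P₁V₁ ln(V₂/V₁) → W_a/(P₁V₁) = -0.9707.
Path (b) adiabatic: W = P₁V₁(1 − (V₁/V₂)^(γ−1))/(γ−1) → W_b/(P₁V₁) = -1.186.
W_a / W_b = -0.9707 / -1.186 = 0.8184.

W_a / W_b ≈ 0.818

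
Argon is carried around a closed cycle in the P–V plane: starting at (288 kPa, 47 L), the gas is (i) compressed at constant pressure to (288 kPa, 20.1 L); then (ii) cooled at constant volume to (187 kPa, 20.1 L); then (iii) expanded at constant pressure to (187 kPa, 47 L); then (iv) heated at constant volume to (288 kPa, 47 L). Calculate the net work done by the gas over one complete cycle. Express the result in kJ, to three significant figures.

Constant-volume legs do no work.
W(i) = (288)(20.1 − 47) = -7747 J; W(iii) = (187)(47 − 20.1) = 5030 J.
W_net = -7747 + 5030 = -2717 J (the counter-clockwise enclosed area).

W_net ≈ -2.72 kJ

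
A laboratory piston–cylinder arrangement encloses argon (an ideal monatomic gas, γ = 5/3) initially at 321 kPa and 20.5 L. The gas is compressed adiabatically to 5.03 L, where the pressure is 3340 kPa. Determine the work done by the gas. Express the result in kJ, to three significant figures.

W ≈ -15.3 kJ

Adiabatic: W = (P₁V₁ − P₂V₂)/(γ − 1) with γ = 5/3.
P₁V₁ = 6580 J, P₂V₂ = 16800 J.
W = (6580 − 16800) / 0.6667 = -15330 J.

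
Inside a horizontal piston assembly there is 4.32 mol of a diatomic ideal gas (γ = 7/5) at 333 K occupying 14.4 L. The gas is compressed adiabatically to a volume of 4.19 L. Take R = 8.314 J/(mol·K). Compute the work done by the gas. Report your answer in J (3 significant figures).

W ≈ -19100 J

Adiabatic: TV^(γ−1) = const with γ = 7/5.
T₂ = T₁ (V₁/V₂)^(γ−1) = 333 × (14.4/4.19)^0.4 = 333 × 1.639 = 545.6 K.
W_by = nCᵥ(T₁ − T₂) = (4.32)(20.79)(333 − 545.6) = -19093 J.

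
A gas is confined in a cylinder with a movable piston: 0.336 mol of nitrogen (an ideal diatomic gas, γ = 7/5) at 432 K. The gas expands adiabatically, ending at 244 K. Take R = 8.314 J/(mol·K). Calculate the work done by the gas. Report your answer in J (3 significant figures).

W ≈ 1310 J

Adiabatic ⇒ Q = 0, so W_by = −ΔU = nCᵥ(T₁ − T₂).
Cᵥ = 5R/2 = 20.79 J/(mol·K).
W = (0.336)(20.79)(432 − 244) = 1313 J.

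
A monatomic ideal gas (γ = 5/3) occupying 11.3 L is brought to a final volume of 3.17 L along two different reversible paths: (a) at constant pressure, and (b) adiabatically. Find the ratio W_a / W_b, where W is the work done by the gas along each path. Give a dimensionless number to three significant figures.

Path (a) isobaric: W = P₁(V₂ − V₁) → W_a/(P₁V₁) = -0.7195.
Path (b) adiabatic: W = P₁V₁(1 − (V₁/V₂)^(γ−1))/(γ−1) → W_b/(P₁V₁) = -2.
W_a / W_b = -0.7195 / -2 = 0.3597.

W_a / W_b ≈ 0.360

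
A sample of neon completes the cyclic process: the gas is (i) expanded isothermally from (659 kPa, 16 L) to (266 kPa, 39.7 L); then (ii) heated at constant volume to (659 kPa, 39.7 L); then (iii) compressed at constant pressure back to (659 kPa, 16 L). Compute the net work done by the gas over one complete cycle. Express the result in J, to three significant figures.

W_net ≈ -6040 J

Leg (i): W = PᵢVᵢ ln(V_f/Vᵢ) = (10544) ln(39.7/16) = 9582 J.
Leg (ii): W = 0.
Leg (iii): W = PΔV = (659)(16 − 39.7) = -15618 J.
W_net = 9582 − 15618 = -6036 J.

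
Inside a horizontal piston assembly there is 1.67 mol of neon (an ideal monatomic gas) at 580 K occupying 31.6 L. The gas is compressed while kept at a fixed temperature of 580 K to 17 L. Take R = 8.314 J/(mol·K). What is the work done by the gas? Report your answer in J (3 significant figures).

Isothermal: W = nRT ln(V₂/V₁).
W = (1.67)(8.314)(580) × ln(17/31.6)
  = 8053 × -0.6199
W_by_gas = -4992 J.

W ≈ -4990 J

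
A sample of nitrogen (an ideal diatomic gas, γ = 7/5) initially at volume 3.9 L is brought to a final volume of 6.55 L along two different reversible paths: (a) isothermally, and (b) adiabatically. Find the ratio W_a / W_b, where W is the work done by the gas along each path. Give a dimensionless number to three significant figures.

Path (a) isothermal: W = P₁V₁ ln(V₂/V₁) → W_a/(P₁V₁) = 0.5185.
Path (b) adiabatic: W = P₁V₁(1 − (V₁/V₂)^(γ−1))/(γ−1) → W_b/(P₁V₁) = 0.4683.
W_a / W_b = 0.5185 / 0.4683 = 1.107.

W_a / W_b ≈ 1.11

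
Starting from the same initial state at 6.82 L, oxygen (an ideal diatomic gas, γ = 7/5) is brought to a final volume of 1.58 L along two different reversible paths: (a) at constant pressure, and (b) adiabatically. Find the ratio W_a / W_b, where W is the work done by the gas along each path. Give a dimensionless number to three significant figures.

W_a / W_b ≈ 0.387

Path (a) isobaric: W = P₁(V₂ − V₁) → W_a/(P₁V₁) = -0.7683.
Path (b) adiabatic: W = P₁V₁(1 − (V₁/V₂)^(γ−1))/(γ−1) → W_b/(P₁V₁) = -1.987.
W_a / W_b = -0.7683 / -1.987 = 0.3866.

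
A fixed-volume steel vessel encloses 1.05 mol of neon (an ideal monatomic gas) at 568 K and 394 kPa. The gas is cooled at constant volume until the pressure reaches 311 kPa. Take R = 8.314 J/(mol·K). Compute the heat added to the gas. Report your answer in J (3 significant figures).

Constant volume ⇒ W = 0, so Q = ΔU = nCᵥΔT with Cᵥ = 3R/2 = 12.47 J/(mol·K).
At constant V, T₂/T₁ = P₂/P₁ ⇒ ΔT = T₁(P₂/P₁ − 1) = 568·(311/394 − 1) = -119.7 K.
ΔU = (1.05)(12.47)(-119.7) = -1567 J.

Q ≈ -1570 J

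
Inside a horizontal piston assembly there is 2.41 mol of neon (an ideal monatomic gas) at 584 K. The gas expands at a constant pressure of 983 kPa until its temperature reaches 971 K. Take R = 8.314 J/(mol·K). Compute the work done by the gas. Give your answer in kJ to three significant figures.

W ≈ 7.75 kJ

Isobaric: W = P ΔV = nR ΔT.
W = (2.41)(8.314)(971 − 584) = 7754 J.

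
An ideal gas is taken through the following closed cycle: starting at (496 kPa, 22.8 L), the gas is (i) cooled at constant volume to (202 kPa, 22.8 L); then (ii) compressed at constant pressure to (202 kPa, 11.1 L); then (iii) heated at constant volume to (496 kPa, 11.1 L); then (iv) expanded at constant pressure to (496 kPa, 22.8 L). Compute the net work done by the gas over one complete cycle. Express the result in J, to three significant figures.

Constant-volume legs do no work.
W(ii) = (202)(11.1 − 22.8) = -2363 J; W(iv) = (496)(22.8 − 11.1) = 5803 J.
W_net = -2363 + 5803 = 3440 J (the clockwise enclosed area).

W_net ≈ 3440 J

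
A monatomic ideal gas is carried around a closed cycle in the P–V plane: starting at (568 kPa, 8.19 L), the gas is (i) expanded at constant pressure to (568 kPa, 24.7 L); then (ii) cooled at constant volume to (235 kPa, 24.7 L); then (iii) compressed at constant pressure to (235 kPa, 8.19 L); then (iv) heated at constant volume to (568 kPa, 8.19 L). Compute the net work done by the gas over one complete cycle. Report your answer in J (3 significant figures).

Constant-volume legs do no work.
W(i) = (568)(24.7 − 8.19) = 9378 J; W(iii) = (235)(8.19 − 24.7) = -3880 J.
W_net = 9378 − 3880 = 5498 J (the clockwise enclosed area).

W_net ≈ 5500 J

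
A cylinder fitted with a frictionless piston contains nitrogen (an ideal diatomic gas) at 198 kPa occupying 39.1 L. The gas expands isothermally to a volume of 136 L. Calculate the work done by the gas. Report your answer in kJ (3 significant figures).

Isothermal: W = nRT ln(V₂/V₁) = P₁V₁ ln(V₂/V₁).
P₁V₁ = (198 kPa)(39.1 L) = 7742 J.
W = 7742 × ln(136/39.1) = 7742 × 1.247
W_by_gas = 9650 J.

W ≈ 9.65 kJ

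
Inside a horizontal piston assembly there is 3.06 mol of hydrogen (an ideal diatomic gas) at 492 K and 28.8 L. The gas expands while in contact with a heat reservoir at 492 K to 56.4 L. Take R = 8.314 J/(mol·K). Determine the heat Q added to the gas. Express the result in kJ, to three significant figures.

Isothermal ⇒ ΔU = 0, so Q = W = nRT ln(V₂/V₁).
Q = (3.06)(8.314)(492) ln(56.4/28.8) = 12517 × 0.6721 = 8413 J.

Q ≈ 8.41 kJ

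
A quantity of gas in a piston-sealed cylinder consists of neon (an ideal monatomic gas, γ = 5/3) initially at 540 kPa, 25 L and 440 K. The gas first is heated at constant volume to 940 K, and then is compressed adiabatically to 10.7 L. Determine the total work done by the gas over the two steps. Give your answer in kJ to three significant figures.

Step 1 (isochoric): W = 0 (constant volume).
After step 1: P = 1154 kPa (V unchanged).
Step 2 (adiabatic): W = (P₁V₁ − P₂V₂)/(γ−1) = (28841 − 50782)/0.667 = -32912 J.
W_total = 0 − 32912 = -32912 J.

W_total ≈ -32.9 kJ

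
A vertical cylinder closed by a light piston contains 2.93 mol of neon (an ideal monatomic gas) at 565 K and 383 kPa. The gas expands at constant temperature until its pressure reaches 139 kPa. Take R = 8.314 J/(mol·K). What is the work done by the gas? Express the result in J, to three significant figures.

W ≈ 14000 J

Isothermal process: W = nRT ln(V₂/V₁) = nRT ln(P₁/P₂).
W = (2.93)(8.314)(565) × ln(383/139)
  = 13763 × ln(2.755) = 13763 × 1.014
W_by_gas = 13950 J.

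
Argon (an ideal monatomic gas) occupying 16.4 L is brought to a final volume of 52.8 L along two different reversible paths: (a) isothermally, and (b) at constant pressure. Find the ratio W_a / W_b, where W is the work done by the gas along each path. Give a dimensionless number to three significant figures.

W_a / W_b ≈ 0.527

Path (a) isothermal: W = P₁V₁ ln(V₂/V₁) → W_a/(P₁V₁) = 1.169.
Path (b) isobaric: W = P₁(V₂ − V₁) → W_b/(P₁V₁) = 2.22.
W_a / W_b = 1.169 / 2.22 = 0.5268.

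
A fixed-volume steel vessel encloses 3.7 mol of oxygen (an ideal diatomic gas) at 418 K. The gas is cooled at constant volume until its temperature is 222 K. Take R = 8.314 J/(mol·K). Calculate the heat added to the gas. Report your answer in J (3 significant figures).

Constant volume ⇒ W = 0, so Q = ΔU = nCᵥΔT with Cᵥ = 5R/2 = 20.79 J/(mol·K).
ΔU = (3.7)(20.79)(222 − 418) = -15073 J.

Q ≈ -15100 J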